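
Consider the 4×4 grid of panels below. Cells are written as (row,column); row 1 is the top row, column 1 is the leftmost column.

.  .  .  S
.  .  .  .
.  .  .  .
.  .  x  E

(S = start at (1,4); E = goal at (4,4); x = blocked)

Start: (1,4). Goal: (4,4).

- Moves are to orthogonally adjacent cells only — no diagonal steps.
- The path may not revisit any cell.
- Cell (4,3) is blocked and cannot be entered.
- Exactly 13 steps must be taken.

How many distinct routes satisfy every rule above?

8

Need simple routes of exactly 13 moves from (1,4) to (4,4) (Manhattan distance 3, so 5 moves are spent on a detour and 5 undoing it).
Enumerating: (1,4) (2,4) (2,3) (1,3) (1,2) (2,2) (2,1) (3,1) (4,1) (4,2) (3,2) (3,3) (3,4) (4,4) | (1,4) (2,4) (2,3) (1,3) (1,2) (1,1) (2,1) (3,1) (4,1) (4,2) (3,2) (3,3) (3,4) (4,4) | (1,4) (2,4) (2,3) (2,2) (1,2) (1,1) (2,1) (3,1) (4,1) (4,2) (3,2) (3,3) (3,4) (4,4) | (1,4) (1,3) (2,3) (2,2) (1,2) (1,1) (2,1) (3,1) (4,1) (4,2) (3,2) (3,3) (3,4) (4,4) | (1,4) (1,3) (1,2) (2,2) (2,1) (3,1) (4,1) (4,2) (3,2) (3,3) (2,3) (2,4) (3,4) (4,4) | (1,4) (1,3) (1,2) (1,1) (2,1) (3,1) (4,1) (4,2) (3,2) (2,2) (2,3) (3,3) (3,4) (4,4) | (1,4) (1,3) (1,2) (1,1) (2,1) (3,1) (4,1) (4,2) (3,2) (2,2) (2,3) (2,4) (3,4) (4,4) | (1,4) (1,3) (1,2) (1,1) (2,1) (3,1) (4,1) (4,2) (3,2) (3,3) (2,3) (2,4) (3,4) (4,4).
That gives 8 routes.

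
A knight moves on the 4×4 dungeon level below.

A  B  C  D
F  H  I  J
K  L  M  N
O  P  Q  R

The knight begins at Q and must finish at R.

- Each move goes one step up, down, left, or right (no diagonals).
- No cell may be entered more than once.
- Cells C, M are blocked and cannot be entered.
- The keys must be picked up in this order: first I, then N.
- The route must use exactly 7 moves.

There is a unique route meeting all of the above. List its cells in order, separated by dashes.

The waypoints must appear in the order I, N, with no cell reused.
Route from Q: left to P, 2× up (reaching H), 2× right (reaching J), 2× down (reaching R) — 7 moves in all.
Check: order respected (I at step 4, N at step 6); 7 moves as required.

Q - P - L - H - I - J - N - R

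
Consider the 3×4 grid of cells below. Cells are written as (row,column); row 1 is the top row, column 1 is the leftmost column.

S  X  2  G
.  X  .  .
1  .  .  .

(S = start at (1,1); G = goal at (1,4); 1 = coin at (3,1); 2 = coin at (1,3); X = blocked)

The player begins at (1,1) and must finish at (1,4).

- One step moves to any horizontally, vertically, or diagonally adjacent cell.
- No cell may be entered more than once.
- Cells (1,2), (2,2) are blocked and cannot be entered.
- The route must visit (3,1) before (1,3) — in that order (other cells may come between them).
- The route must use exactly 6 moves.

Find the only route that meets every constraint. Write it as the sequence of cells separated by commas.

The waypoints must appear in the order (3,1), (1,3), with no cell reused.
Route from (1,1): 2× down (reaching (3,1)), right to (3,2), up-right to (2,3), up to (1,3), right to (1,4) — 6 moves in all.
Check: order respected (1 at step 2, 2 at step 5); 6 moves as required.

(1,1), (2,1), (3,1), (3,2), (2,3), (1,3), (1,4)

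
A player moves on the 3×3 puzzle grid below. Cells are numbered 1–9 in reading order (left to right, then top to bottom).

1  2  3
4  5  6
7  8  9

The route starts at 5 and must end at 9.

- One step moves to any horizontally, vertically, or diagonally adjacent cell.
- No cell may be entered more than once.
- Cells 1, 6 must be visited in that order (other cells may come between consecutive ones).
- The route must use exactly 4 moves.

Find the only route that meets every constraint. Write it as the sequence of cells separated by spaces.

5 1 2 6 9

The waypoints must appear in the order 1, 6, with no cell reused.
Route from 5: up-left to 1, right to 2, down-right to 6, down to 9 — 4 moves in all.
Check: order respected (1 at step 1, 6 at step 3); 4 moves as required.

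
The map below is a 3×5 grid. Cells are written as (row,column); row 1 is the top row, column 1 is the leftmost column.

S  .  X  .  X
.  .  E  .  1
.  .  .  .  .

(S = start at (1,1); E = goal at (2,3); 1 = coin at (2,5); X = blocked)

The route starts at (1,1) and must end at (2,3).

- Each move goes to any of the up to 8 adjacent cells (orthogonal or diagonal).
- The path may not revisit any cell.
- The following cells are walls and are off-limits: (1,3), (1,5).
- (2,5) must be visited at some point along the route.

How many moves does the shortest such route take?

6

Any route passes through (2,5) somewhere between (1,1) and (2,3). Summing Chebyshev distances along the two legs ((1,1) → (2,5) → (2,3)) gives a lower bound of 4 + 2 = 6 moves.
A route of 6 moves achieves this: (1,1) → (2,2) → (3,3) → (2,4) → (2,5) → (1,4) → (2,3).
Since 6 matches the lower bound, it is optimal.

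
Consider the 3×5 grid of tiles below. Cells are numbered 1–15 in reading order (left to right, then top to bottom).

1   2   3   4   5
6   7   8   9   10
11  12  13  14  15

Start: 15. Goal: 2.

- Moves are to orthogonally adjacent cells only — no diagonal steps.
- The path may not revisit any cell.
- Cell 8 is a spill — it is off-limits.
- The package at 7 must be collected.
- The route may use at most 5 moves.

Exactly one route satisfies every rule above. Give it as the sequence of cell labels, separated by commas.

15, 14, 13, 12, 7, 2

The 5-move cap with required stops at 7 leaves no slack for detours.
Route from 15: 3× left (reaching 12), 2× up (reaching 2) — 5 moves in all.
Check: all required cells visited; 5 ≤ 5 moves.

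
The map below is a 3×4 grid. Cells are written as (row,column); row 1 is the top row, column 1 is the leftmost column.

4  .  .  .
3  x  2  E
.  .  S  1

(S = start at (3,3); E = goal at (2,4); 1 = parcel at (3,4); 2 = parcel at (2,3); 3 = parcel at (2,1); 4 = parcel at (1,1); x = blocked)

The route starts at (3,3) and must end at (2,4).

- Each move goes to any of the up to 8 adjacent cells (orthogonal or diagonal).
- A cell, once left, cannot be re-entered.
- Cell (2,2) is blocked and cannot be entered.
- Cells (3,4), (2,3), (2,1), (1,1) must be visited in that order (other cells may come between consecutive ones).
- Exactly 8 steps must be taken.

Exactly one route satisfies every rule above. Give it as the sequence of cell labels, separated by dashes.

The waypoints must appear in the order (3,4), (2,3), (2,1), (1,1), with no cell reused.
Route from (3,3): right to (3,4), up-left to (2,3), down-left to (3,2), up-left to (2,1), up to (1,1), 2× right (reaching (1,3)), down-right to (2,4) — 8 moves in all.
Check: order respected (1 at step 1, 2 at step 2, 3 at step 4, 4 at step 5); 8 moves as required.

(3,3) - (3,4) - (2,3) - (3,2) - (2,1) - (1,1) - (1,2) - (1,3) - (2,4)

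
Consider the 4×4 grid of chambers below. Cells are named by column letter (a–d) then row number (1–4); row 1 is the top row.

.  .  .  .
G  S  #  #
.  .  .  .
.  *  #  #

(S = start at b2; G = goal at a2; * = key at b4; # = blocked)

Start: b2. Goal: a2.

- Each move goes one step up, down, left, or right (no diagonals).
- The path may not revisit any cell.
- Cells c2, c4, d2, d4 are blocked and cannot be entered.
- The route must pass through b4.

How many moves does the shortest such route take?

Any route passes through b4 somewhere between b2 and a2. Summing Manhattan distances along the two legs (b2 → b4 → a2) gives a lower bound of 2 + 3 = 5 moves.
A route of 5 moves achieves this: b2 → b3 → b4 → a4 → a3 → a2.
Since 5 matches the lower bound, it is optimal.

5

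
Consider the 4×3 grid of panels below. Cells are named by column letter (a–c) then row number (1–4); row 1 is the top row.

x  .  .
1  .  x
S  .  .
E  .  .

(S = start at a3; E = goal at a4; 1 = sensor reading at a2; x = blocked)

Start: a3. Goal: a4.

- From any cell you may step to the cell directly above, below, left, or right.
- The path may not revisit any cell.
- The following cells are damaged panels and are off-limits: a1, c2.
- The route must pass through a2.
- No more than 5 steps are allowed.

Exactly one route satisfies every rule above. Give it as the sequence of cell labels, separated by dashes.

a3 - a2 - b2 - b3 - b4 - a4

Any route must reach a2 and still end at a4 within 5 moves, so the order of the required stops is forced.
Route from a3: up 1 to a2, right 1 to b2, down 2 to b4, left 1 to a4 — 5 moves in all.
Check: all required cells visited; 5 ≤ 5 moves.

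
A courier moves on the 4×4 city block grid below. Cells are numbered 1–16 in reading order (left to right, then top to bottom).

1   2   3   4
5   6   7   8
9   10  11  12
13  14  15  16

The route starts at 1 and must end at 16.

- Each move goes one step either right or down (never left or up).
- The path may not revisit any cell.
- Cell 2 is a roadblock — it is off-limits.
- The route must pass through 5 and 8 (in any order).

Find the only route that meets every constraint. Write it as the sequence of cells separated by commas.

Moves only go right or down, so the column and row indices never decrease.
Route from 1: down 1 to 5, right 3 to 8, down 2 to 16 — 6 moves in all.
Check: all required cells visited.

1, 5, 6, 7, 8, 12, 16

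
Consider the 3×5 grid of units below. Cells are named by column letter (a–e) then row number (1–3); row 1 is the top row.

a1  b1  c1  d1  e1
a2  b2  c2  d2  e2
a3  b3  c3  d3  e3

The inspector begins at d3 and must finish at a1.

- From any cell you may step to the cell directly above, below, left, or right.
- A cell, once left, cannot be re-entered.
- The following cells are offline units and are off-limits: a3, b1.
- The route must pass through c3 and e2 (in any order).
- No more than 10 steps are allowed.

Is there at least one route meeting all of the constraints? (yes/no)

One route that works: d3 → e3 → e2 → d2 → c2 → c3 → b3 → b2 → a2 → a1.

yes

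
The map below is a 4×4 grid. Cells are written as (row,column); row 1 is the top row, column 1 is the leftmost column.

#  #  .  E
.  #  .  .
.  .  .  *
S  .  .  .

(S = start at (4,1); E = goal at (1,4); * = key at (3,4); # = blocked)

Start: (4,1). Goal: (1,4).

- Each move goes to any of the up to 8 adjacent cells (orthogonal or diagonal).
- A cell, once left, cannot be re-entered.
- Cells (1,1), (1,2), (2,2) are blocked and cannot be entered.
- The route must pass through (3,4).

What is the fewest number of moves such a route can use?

Any route passes through (3,4) somewhere between (4,1) and (1,4). Summing Chebyshev distances along the two legs ((4,1) → (3,4) → (1,4)) gives a lower bound of 3 + 2 = 5 moves.
A route of 5 moves achieves this: (4,1) → (3,2) → (2,3) → (3,4) → (2,4) → (1,4).
Since 5 matches the lower bound, it is optimal.

5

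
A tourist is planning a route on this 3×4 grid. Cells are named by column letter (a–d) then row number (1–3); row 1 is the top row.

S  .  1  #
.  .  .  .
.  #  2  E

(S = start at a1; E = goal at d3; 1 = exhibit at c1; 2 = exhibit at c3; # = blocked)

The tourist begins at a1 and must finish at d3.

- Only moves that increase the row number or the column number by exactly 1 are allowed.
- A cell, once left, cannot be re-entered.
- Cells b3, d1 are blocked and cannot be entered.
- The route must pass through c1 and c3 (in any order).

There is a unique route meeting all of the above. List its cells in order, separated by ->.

a1 -> b1 -> c1 -> c2 -> c3 -> d3

Moves only go right or down, so the column and row indices never decrease.
Route from a1: 2× right (reaching c1), 2× down (reaching c3), right to d3 — 5 moves in all.
Check: all required cells visited.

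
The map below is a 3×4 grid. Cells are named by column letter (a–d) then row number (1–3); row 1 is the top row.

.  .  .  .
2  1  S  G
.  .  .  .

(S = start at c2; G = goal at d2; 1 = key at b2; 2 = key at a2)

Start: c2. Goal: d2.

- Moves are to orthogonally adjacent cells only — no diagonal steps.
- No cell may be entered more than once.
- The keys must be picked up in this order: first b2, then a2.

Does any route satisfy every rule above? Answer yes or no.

One route that works: c2 → b2 → a2 → a1 → b1 → c1 → d1 → d2.

yes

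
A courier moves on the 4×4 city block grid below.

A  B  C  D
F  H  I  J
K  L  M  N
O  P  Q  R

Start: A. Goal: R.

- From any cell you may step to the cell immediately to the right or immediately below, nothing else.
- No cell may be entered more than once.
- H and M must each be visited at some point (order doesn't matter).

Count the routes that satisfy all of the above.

8

A right/down-only route from A to R makes exactly 3 down-moves and 3 right-moves in some order.
With no other constraints that would be C(6,3) = 20 routes.
A monotone route can only reach the required cells in the order H, M, so split there and multiply the segment counts: A→H: 2; H→M: 2; M→R: 2; product = 8.
That gives 8 routes.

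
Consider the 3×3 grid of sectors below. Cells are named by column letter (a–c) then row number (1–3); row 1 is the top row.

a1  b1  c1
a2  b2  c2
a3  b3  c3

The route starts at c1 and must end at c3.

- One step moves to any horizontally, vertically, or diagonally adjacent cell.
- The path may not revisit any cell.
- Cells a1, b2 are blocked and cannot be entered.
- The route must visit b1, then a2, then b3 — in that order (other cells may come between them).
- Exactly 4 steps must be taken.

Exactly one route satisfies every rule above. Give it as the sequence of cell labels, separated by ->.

The waypoints must appear in the order b1, a2, b3, with no cell reused.
Route from c1: left 1 to b1, down-left 1 to a2, down-right 1 to b3, right 1 to c3 — 4 moves in all.
Check: order respected (b1 at step 1, a2 at step 2, b3 at step 3); 4 moves as required.

c1 -> b1 -> a2 -> b3 -> c3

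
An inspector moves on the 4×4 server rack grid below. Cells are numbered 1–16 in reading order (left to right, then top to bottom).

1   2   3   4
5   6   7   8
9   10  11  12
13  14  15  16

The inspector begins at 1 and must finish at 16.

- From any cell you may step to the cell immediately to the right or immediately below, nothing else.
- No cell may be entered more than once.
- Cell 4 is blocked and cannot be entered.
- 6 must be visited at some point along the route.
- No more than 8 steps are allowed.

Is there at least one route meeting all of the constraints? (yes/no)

yes

One route that works: 1 → 5 → 6 → 10 → 14 → 15 → 16.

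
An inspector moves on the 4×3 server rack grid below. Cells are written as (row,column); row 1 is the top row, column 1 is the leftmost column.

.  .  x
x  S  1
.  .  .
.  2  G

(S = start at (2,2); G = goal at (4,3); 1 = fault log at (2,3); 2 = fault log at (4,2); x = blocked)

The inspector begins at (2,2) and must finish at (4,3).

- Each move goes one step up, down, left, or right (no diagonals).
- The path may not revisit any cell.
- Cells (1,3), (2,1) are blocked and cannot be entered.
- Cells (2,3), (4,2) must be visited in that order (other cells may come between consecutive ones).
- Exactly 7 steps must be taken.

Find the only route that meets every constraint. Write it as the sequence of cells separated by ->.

(2,2) -> (2,3) -> (3,3) -> (3,2) -> (3,1) -> (4,1) -> (4,2) -> (4,3)

The waypoints must appear in the order (2,3), (4,2), with no cell reused.
Route from (2,2): right 1 to (2,3), down 1 to (3,3), left 2 to (3,1), down 1 to (4,1), right 2 to (4,3) — 7 moves in all.
Check: order respected (1 at step 1, 2 at step 6); 7 moves as required.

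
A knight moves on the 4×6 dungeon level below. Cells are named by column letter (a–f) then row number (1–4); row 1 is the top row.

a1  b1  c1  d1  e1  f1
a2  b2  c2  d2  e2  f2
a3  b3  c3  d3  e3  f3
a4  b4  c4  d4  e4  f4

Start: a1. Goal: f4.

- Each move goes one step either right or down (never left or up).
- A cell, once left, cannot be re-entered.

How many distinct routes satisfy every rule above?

56

A right/down-only route from a1 to f4 makes exactly 3 down-moves and 5 right-moves in some order.
With no other constraints that would be C(8,3) = 56 routes.
That gives 56 routes.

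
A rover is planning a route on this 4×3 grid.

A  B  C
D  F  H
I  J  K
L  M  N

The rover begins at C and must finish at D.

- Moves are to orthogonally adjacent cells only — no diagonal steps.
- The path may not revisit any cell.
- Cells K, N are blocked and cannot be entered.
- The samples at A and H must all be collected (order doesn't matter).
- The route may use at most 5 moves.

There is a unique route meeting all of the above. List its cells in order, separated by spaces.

C H F B A D

The 5-move cap with required stops at A, H leaves no slack for detours.
Route from C: down 1 to H, left 1 to F, up 1 to B, left 1 to A, down 1 to D — 5 moves in all.
Check: all required cells visited; 5 ≤ 5 moves.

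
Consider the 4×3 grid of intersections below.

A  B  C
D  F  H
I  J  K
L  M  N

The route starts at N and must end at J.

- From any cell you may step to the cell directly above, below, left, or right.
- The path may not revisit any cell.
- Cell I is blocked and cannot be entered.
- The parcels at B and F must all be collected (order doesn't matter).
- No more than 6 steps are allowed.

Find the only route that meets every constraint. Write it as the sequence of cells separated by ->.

N -> K -> H -> C -> B -> F -> J

The budget equals the shortest possible length, so every move has to be on a shortest route through the required cells.
Route from N: 3× up (reaching C), left to B, 2× down (reaching J) — 6 moves in all.
Check: all required cells visited; 6 ≤ 6 moves.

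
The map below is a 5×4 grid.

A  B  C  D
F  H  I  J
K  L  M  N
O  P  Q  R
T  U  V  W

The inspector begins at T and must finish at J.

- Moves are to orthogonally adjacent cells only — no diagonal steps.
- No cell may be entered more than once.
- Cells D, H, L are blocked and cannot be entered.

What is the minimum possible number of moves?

6

The Manhattan distance from T to J is |5−2| + |1−4| = 6, so at least 6 moves are needed.
A route of 6 moves achieves this: T → O → P → Q → M → I → J.
Since 6 matches the lower bound, it is optimal.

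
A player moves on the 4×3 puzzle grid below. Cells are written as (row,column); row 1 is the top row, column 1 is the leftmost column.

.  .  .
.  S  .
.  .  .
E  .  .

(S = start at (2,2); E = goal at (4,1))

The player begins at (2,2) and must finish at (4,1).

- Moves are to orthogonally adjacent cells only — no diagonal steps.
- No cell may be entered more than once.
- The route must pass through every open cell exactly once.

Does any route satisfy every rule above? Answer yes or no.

One route that works: (2,2) → (3,2) → (4,2) → (4,3) → (3,3) → (2,3) → (1,3) → (1,2) → (1,1) → (2,1) → (3,1) → (4,1).

yes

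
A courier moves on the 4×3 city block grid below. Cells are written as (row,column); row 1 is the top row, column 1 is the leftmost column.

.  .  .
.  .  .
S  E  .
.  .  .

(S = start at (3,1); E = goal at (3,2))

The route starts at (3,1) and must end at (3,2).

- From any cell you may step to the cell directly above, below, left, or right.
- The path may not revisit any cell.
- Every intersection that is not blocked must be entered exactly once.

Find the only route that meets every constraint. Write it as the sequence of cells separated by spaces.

Need to visit all 12 open cells exactly once, starting at (3,1) and ending at (3,2).
Cell (1,1) has only two open neighbours ((2,1) and (1,2)), so the path must pass straight through it: one of those is the cell it's entered from and the other is where it exits.
Route from (3,1): down 1 to (4,1), right 2 to (4,3), up 3 to (1,3), left 2 to (1,1), down 1 to (2,1), right 1 to (2,2), down 1 to (3,2) — 11 moves in all.
Check: all 12 open cells covered.

(3,1) (4,1) (4,2) (4,3) (3,3) (2,3) (1,3) (1,2) (1,1) (2,1) (2,2) (3,2)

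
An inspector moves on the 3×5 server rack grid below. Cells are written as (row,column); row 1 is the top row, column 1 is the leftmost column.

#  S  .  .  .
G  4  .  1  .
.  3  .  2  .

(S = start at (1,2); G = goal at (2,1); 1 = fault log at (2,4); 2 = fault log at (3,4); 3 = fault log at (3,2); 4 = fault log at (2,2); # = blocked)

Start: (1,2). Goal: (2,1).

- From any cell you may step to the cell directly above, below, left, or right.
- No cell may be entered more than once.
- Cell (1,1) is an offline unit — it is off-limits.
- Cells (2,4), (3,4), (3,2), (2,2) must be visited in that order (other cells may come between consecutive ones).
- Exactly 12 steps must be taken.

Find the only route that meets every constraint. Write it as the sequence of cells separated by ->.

The waypoints must appear in the order (2,4), (3,4), (3,2), (2,2), with no cell reused.
Route from (1,2): right to (1,3), down to (2,3), right to (2,4), up to (1,4), right to (1,5), 2× down (reaching (3,5)), 3× left (reaching (3,2)), up to (2,2), left to (2,1) — 12 moves in all.
Check: order respected (1 at step 3, 2 at step 8, 3 at step 10, 4 at step 11); 12 moves as required.

(1,2) -> (1,3) -> (2,3) -> (2,4) -> (1,4) -> (1,5) -> (2,5) -> (3,5) -> (3,4) -> (3,3) -> (3,2) -> (2,2) -> (2,1)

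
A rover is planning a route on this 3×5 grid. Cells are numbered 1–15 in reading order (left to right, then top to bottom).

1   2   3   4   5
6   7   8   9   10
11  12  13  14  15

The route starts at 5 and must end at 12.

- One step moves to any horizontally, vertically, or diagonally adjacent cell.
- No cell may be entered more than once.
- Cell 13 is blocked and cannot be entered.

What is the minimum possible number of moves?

With diagonal moves allowed, the Chebyshev distance max(|Δrow|,|Δcol|) from 5 to 12 is 3, so at least 3 moves are needed.
A route of 3 moves achieves this: 5 → 4 → 8 → 12.
Since 3 matches the lower bound, it is optimal.

3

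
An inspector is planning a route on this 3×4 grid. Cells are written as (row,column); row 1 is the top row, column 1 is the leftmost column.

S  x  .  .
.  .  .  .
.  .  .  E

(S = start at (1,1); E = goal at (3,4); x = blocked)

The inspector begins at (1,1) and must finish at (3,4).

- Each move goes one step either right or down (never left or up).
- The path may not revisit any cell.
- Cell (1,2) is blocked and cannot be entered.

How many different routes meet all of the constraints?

4

A right/down-only route from (1,1) to (3,4) makes exactly 2 down-moves and 3 right-moves in some order.
With no other constraints that would be C(5,2) = 10 routes.
Subtract routes through each blocked cell (inclusion–exclusion for overlaps): − through (1,2): 6 → 4.
That gives 4 routes.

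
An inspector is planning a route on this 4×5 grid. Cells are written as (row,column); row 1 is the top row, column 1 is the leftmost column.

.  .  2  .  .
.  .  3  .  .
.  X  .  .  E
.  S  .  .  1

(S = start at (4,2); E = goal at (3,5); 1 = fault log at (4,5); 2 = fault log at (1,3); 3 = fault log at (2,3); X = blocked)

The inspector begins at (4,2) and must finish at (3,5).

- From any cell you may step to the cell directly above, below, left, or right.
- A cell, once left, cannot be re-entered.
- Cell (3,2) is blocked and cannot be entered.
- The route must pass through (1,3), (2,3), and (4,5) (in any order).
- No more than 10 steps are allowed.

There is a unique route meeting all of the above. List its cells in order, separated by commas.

The 10-move cap with required stops at (1,3), (2,3), (4,5) leaves no slack for detours.
Route from (4,2): right to (4,3), 3× up (reaching (1,3)), right to (1,4), 3× down (reaching (4,4)), right to (4,5), up to (3,5) — 10 moves in all.
Check: all required cells visited; 10 ≤ 10 moves.

(4,2), (4,3), (3,3), (2,3), (1,3), (1,4), (2,4), (3,4), (4,4), (4,5), (3,5)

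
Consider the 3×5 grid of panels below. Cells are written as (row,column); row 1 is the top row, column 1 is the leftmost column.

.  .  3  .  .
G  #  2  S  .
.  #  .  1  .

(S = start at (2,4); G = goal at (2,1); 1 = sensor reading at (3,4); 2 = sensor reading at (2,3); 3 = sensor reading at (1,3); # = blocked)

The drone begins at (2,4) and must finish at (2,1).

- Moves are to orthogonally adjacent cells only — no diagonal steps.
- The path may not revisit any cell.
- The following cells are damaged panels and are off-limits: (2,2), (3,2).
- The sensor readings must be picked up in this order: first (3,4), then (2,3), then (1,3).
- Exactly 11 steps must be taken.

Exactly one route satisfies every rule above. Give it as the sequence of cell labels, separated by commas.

(2,4), (1,4), (1,5), (2,5), (3,5), (3,4), (3,3), (2,3), (1,3), (1,2), (1,1), (2,1)

The waypoints must appear in the order (3,4), (2,3), (1,3), with no cell reused.
Route from (2,4): up 1 to (1,4), right 1 to (1,5), down 2 to (3,5), left 2 to (3,3), up 2 to (1,3), left 2 to (1,1), down 1 to (2,1) — 11 moves in all.
Check: order respected (1 at step 5, 2 at step 7, 3 at step 8); 11 moves as required.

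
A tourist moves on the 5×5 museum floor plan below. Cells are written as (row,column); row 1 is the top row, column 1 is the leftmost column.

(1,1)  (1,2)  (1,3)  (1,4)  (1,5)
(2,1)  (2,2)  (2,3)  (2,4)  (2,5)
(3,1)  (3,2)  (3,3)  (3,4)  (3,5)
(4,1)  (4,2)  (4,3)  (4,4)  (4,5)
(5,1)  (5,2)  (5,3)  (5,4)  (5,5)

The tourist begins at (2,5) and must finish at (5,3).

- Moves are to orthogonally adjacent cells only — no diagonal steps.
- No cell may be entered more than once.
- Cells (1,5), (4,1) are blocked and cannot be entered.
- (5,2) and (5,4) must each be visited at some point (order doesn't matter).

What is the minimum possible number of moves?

9

Any route passes through (5,2) and (5,4) in some order between (2,5) and (5,3). Summing Manhattan distances along each leg and taking the cheapest ordering ((2,5) → (5,4) → (5,2) → (5,3)) gives a lower bound of 4 + 2 + 1 = 7 moves.
The shortest route satisfying every rule uses 9 moves: (2,5) → (3,5) → (4,5) → (5,5) → (5,4) → (4,4) → (4,3) → (4,2) → (5,2) → (5,3).
The no-revisit rule (legs can't share cells) pushes the minimum above the 7-move bound; an exhaustive check rules out every length from 7 to 8, leaving 9 as the minimum.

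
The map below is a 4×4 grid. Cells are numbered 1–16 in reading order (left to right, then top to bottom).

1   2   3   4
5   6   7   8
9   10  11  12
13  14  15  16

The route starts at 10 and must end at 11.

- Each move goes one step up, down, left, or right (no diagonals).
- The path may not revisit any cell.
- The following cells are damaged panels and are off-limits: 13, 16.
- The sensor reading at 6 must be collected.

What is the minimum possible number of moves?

Any route passes through 6 somewhere between 10 and 11. Summing Manhattan distances along the two legs (10 → 6 → 11) gives a lower bound of 1 + 2 = 3 moves.
A route of 3 moves achieves this: 10 → 6 → 7 → 11.
Since 3 matches the lower bound, it is optimal.

3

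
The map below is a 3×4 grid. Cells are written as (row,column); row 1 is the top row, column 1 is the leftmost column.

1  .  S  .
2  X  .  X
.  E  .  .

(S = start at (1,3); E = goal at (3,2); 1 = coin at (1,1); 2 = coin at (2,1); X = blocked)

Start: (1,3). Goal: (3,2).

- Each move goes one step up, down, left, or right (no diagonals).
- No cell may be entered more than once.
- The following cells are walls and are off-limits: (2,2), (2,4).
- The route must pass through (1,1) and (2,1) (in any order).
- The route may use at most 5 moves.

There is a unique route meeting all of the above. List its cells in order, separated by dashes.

(1,3) - (1,2) - (1,1) - (2,1) - (3,1) - (3,2)

The 5-move cap with required stops at (1,1), (2,1) leaves no slack for detours.
Route from (1,3): left 2 to (1,1), down 2 to (3,1), right 1 to (3,2) — 5 moves in all.
Check: all required cells visited; 5 ≤ 5 moves.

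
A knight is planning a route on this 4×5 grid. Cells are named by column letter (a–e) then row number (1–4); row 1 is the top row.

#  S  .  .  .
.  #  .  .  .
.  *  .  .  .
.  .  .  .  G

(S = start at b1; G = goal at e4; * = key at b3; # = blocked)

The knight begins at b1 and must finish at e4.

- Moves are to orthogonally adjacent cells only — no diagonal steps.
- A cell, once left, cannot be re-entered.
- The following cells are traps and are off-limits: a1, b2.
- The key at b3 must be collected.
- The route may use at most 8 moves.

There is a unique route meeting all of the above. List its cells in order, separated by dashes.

b1 - c1 - c2 - c3 - b3 - b4 - c4 - d4 - e4

The 8-move cap with required stops at b3 leaves no slack for detours.
Route from b1: right to c1, 2× down (reaching c3), left to b3, down to b4, 3× right (reaching e4) — 8 moves in all.
Check: all required cells visited; 8 ≤ 8 moves.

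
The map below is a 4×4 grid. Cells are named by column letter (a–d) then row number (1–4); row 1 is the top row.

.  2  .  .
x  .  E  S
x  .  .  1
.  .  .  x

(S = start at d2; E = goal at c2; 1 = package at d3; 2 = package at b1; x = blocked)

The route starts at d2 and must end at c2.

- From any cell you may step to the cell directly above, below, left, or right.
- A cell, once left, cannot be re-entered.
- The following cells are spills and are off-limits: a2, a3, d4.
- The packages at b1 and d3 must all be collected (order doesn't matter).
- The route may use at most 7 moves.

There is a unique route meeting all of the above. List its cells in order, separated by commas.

d2, d3, c3, b3, b2, b1, c1, c2

Any route must reach b1 and d3 and still end at c2 within 7 moves, so the order of the required stops is forced.
Route from d2: down to d3, 2× left (reaching b3), 2× up (reaching b1), right to c1, down to c2 — 7 moves in all.
Check: all required cells visited; 7 ≤ 7 moves.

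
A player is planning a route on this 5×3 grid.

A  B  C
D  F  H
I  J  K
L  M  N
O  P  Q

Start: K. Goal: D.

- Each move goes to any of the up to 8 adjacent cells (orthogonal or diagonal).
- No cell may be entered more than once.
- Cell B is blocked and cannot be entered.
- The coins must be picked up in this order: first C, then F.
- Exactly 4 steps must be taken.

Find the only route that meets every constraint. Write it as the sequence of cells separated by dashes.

K - H - C - F - D

The waypoints must appear in the order C, F, with no cell reused.
Route from K: 2× up (reaching C), down-left to F, left to D — 4 moves in all.
Check: order respected (C at step 2, F at step 3); 4 moves as required.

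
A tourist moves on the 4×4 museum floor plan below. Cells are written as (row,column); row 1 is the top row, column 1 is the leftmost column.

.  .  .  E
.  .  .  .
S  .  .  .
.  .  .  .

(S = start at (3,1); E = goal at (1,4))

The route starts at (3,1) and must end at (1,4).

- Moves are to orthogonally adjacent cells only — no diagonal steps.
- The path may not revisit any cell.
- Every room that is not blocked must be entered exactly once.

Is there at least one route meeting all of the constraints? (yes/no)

yes

One route that works: (3,1) → (4,1) → (4,2) → (3,2) → (2,2) → (2,1) → (1,1) → (1,2) → (1,3) → (2,3) → (3,3) → (4,3) → (4,4) → (3,4) → (2,4) → (1,4).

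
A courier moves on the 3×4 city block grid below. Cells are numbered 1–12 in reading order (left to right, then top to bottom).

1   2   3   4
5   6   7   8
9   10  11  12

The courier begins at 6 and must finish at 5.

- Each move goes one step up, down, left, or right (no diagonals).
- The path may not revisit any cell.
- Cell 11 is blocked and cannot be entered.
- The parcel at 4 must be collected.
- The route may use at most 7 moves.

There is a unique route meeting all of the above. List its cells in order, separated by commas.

Any route must reach 4 and still end at 5 within 7 moves, so the order of the required stops is forced.
Route from 6: 2× right (reaching 8), up to 4, 3× left (reaching 1), down to 5 — 7 moves in all.
Check: all required cells visited; 7 ≤ 7 moves.

6, 7, 8, 4, 3, 2, 1, 5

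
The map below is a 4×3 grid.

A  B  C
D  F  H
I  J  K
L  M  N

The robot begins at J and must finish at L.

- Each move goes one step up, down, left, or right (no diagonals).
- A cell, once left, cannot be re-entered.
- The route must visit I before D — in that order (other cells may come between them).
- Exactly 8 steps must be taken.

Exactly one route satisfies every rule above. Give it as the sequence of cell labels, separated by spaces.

J I D F H K N M L

The waypoints must appear in the order I, D, with no cell reused.
Route from J: left to I, up to D, 2× right (reaching H), 2× down (reaching N), 2× left (reaching L) — 8 moves in all.
Check: order respected (I at step 1, D at step 2); 8 moves as required.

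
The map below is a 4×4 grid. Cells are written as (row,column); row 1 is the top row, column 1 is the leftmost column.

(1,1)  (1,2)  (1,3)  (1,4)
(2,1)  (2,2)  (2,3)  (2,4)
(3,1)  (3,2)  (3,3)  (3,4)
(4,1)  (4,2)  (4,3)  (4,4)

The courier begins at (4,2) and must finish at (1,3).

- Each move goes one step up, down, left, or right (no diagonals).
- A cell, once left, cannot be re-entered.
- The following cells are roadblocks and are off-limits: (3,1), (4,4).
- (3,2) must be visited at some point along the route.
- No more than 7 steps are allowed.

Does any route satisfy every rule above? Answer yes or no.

yes

One route that works: (4,2) → (3,2) → (2,2) → (1,2) → (1,3).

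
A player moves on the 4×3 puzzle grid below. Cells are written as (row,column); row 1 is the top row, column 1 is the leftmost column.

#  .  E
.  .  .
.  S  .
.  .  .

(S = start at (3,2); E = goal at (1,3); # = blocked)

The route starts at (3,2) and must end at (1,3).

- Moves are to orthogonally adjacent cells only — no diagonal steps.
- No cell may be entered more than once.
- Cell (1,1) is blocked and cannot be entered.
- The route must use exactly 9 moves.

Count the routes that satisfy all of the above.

4

Need simple routes of exactly 9 moves from (3,2) to (1,3) (Manhattan distance 3, so 3 moves are spent on a detour and 3 undoing it).
Enumerating: (3,2) (2,2) (2,1) (3,1) (4,1) (4,2) (4,3) (3,3) (2,3) (1,3) | (3,2) (3,1) (4,1) (4,2) (4,3) (3,3) (2,3) (2,2) (1,2) (1,3) | (3,2) (3,3) (4,3) (4,2) (4,1) (3,1) (2,1) (2,2) (1,2) (1,3) | (3,2) (3,3) (4,3) (4,2) (4,1) (3,1) (2,1) (2,2) (2,3) (1,3).
That gives 4 routes.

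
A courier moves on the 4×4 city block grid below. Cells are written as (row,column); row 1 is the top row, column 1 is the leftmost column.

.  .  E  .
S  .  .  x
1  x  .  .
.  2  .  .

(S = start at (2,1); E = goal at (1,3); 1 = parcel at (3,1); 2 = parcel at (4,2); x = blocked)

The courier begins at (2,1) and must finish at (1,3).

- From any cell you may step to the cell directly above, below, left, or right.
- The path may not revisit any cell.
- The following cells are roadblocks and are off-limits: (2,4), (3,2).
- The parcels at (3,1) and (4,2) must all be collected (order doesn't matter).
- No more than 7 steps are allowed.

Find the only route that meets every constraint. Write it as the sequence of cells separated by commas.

The 7-move cap with required stops at (3,1), (4,2) leaves no slack for detours.
Route from (2,1): down 2 to (4,1), right 2 to (4,3), up 3 to (1,3) — 7 moves in all.
Check: all required cells visited; 7 ≤ 7 moves.

(2,1), (3,1), (4,1), (4,2), (4,3), (3,3), (2,3), (1,3)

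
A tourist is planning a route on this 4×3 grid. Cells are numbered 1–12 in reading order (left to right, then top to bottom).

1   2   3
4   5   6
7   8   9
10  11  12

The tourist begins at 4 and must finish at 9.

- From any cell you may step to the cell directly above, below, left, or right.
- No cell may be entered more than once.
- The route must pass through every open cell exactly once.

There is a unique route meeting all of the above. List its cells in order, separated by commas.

4, 1, 2, 3, 6, 5, 8, 7, 10, 11, 12, 9

Need to visit all 12 open cells exactly once, starting at 4 and ending at 9.
Route from 4: up 1 to 1, right 2 to 3, down 1 to 6, left 1 to 5, down 1 to 8, left 1 to 7, down 1 to 10, right 2 to 12, up 1 to 9 — 11 moves in all.
Check: all 12 open cells covered.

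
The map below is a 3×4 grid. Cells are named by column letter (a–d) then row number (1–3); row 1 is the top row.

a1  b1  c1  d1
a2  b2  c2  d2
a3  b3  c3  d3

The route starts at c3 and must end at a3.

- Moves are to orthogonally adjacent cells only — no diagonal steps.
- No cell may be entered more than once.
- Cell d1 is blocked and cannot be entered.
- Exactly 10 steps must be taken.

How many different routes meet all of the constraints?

1

Need simple routes of exactly 10 moves from c3 to a3 (Manhattan distance 2, so 4 moves are spent on a detour and 4 undoing it).
Enumerating: c3 d3 d2 c2 c1 b1 a1 a2 b2 b3 a3.
That gives 1 route.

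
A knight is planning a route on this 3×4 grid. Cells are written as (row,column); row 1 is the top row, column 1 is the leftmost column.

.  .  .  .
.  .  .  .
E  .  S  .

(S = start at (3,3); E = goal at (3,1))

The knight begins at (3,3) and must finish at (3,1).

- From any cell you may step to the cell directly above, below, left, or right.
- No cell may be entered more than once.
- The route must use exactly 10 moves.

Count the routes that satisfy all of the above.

5

Need simple routes of exactly 10 moves from (3,3) to (3,1) (Manhattan distance 2, so 4 moves are spent on a detour and 4 undoing it).
Enumerating: (3,3) (2,3) (2,4) (1,4) (1,3) (1,2) (1,1) (2,1) (2,2) (3,2) (3,1) | (3,3) (3,2) (2,2) (2,3) (2,4) (1,4) (1,3) (1,2) (1,1) (2,1) (3,1) | (3,3) (3,4) (2,4) (1,4) (1,3) (2,3) (2,2) (1,2) (1,1) (2,1) (3,1) | (3,3) (3,4) (2,4) (1,4) (1,3) (1,2) (1,1) (2,1) (2,2) (3,2) (3,1) | (3,3) (3,4) (2,4) (2,3) (1,3) (1,2) (1,1) (2,1) (2,2) (3,2) (3,1).
That gives 5 routes.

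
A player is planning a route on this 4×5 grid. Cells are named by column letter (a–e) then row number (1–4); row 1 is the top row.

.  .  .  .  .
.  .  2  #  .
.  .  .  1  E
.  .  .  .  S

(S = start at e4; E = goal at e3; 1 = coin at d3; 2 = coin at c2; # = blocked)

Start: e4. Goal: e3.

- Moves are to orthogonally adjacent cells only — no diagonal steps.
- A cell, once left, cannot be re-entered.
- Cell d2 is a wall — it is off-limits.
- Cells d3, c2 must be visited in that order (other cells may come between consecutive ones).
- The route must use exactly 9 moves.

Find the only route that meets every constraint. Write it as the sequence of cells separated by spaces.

e4 d4 d3 c3 c2 c1 d1 e1 e2 e3

The waypoints must appear in the order d3, c2, with no cell reused.
Route from e4: left 1 to d4, up 1 to d3, left 1 to c3, up 2 to c1, right 2 to e1, down 2 to e3 — 9 moves in all.
Check: order respected (1 at step 2, 2 at step 4); 9 moves as required.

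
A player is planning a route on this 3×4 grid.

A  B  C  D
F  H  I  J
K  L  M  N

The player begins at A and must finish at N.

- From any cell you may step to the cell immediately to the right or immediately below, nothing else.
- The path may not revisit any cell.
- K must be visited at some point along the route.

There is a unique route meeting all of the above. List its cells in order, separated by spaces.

A F K L M N

Moves only go right or down, so the column and row indices never decrease.
Route from A: 2× down (reaching K), 3× right (reaching N) — 5 moves in all.
Check: all required cells visited.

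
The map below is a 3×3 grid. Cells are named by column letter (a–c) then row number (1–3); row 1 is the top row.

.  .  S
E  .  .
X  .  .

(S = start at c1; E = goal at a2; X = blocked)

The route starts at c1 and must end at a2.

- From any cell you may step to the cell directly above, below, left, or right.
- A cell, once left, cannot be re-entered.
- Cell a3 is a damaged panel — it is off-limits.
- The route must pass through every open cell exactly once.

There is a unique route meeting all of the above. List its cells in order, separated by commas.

Need to visit all 8 open cells exactly once, starting at c1 and ending at a2.
Route from c1: down 2 to c3, left 1 to b3, up 2 to b1, left 1 to a1, down 1 to a2 — 7 moves in all.
Check: all 8 open cells covered.

c1, c2, c3, b3, b2, b1, a1, a2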